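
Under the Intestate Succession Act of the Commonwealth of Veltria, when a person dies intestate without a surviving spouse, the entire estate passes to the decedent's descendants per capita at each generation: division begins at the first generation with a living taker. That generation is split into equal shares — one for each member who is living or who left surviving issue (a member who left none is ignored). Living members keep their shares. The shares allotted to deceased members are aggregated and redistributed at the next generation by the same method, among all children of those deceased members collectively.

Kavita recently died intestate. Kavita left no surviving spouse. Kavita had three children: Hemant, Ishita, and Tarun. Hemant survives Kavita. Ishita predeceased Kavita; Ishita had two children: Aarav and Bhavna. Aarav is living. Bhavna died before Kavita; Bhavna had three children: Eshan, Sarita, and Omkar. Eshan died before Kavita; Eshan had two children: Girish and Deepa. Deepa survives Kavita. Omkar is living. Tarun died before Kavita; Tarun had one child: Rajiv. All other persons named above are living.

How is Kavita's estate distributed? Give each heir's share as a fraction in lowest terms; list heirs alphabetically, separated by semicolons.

Aarav 2/9; Deepa 1/27; Girish 1/27; Hemant 1/3; Omkar 2/27; Rajiv 2/9; Sarita 2/27

There is no surviving spouse, so the entire estate passes to Kavita's descendants per capita at each generation.
At generation 1 (Hemant, Ishita, Tarun) there are 3 shares of (1)/3 = 1/3 each.
Living: Hemant — each takes 1/3.
Deceased: Ishita and Tarun. Their combined 2/3 is pooled and carried to generation 2.
At generation 2 (Aarav, Bhavna, Rajiv) there are 3 shares of (2/3)/3 = 2/9 each.
Living: Aarav and Rajiv — each takes 2/9.
Deceased: Bhavna. That 2/9 share is carried to generation 3.
At generation 3 (Eshan, Sarita, Omkar) there are 3 shares of (2/9)/3 = 2/27 each.
Living: Sarita and Omkar — each takes 2/27.
Deceased: Eshan. That 2/27 share is carried to generation 4.
At generation 4 (Girish, Deepa) there are 2 shares of (2/27)/2 = 1/27 each.
Living: Girish and Deepa — each takes 1/27.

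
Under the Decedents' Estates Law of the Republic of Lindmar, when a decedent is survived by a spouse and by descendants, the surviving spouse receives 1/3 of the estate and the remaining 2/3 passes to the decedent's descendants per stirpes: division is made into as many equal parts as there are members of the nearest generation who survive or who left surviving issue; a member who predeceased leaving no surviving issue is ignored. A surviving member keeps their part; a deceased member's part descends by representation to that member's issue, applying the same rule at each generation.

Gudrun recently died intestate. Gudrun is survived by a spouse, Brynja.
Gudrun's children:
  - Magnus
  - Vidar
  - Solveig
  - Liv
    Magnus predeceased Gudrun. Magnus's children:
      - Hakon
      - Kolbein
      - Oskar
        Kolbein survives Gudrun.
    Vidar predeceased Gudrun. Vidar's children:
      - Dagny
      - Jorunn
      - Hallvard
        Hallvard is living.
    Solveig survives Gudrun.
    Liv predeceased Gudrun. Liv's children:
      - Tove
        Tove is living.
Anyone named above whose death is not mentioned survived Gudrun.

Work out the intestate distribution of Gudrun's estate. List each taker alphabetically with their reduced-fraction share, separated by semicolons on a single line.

Brynja 1/3; Dagny 1/18; Hakon 1/18; Hallvard 1/18; Jorunn 1/18; Kolbein 1/18; Oskar 1/18; Solveig 1/6; Tove 1/6

Brynja, as surviving spouse, takes 1/3.
The remaining 2/3 passes to Gudrun's descendants per stirpes.
The 2/3 is divided into 4 equal shares of 1/6 among Magnus, Vidar, Solveig, Liv.
Magnus predeceased; the 1/6 allotted to Magnus's branch passes to Magnus's issue by representation.
The 1/6 is divided into 3 equal shares of 1/18 among Hakon, Kolbein, Oskar.
Hakon is living and takes 1/18.
Kolbein is living and takes 1/18.
Oskar is living and takes 1/18.
Vidar predeceased; the 1/6 allotted to Vidar's branch passes to Vidar's issue by representation.
The 1/6 is divided into 3 equal shares of 1/18 among Dagny, Jorunn, Hallvard.
Dagny is living and takes 1/18.
Jorunn is living and takes 1/18.
Hallvard is living and takes 1/18.
Solveig is living and takes 1/6.
Liv predeceased; the 1/6 allotted to Liv's branch passes to Liv's issue by representation.
Tove is the sole taker at this level and receives the full 1/6.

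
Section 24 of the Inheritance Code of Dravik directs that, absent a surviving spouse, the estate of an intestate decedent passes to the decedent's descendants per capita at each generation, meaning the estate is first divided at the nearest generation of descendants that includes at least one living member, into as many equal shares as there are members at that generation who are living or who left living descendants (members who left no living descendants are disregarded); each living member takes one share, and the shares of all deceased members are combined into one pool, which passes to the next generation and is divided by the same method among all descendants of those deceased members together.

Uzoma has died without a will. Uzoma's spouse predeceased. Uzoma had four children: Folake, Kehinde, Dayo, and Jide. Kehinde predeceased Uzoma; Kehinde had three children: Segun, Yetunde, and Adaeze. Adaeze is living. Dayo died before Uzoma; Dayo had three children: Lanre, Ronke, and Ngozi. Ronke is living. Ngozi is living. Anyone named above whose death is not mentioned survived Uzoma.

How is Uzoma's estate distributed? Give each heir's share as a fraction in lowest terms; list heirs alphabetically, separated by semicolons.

Adaeze 1/12; Folake 1/4; Jide 1/4; Lanre 1/12; Ngozi 1/12; Ronke 1/12; Segun 1/12; Yetunde 1/12

There is no surviving spouse, so the entire estate passes to Uzoma's descendants per capita at each generation.
At generation 1 (Folake, Kehinde, Dayo, Jide) there are 4 shares of (1)/4 = 1/4 each.
Living: Folake and Jide — each takes 1/4.
Deceased: Kehinde and Dayo. Their combined 1/2 is pooled and carried to generation 2.
At generation 2 (Segun, Yetunde, Adaeze, Lanre, Ronke, Ngozi) there are 6 shares of (1/2)/6 = 1/12 each.
Living: Segun, Yetunde, Adaeze, Lanre, Ronke, and Ngozi — each takes 1/12.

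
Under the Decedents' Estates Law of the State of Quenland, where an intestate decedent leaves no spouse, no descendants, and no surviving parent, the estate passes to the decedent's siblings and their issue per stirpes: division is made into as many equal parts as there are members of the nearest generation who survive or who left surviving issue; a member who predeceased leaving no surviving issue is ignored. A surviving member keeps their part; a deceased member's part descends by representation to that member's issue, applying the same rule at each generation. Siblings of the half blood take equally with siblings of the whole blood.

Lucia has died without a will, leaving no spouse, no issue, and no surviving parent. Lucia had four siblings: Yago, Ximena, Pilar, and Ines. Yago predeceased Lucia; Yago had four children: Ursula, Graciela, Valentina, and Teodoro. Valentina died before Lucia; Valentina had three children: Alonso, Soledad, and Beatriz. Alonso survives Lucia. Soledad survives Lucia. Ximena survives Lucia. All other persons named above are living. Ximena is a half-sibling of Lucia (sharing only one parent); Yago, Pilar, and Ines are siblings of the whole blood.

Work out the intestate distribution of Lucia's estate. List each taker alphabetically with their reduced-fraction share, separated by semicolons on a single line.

No spouse, descendants, or parent survives, so the estate passes to Lucia's siblings per stirpes.
Half-blood and whole-blood siblings take equally under the stated rule.
The estate is divided into 4 equal shares of 1/4 among Yago, Ximena, Pilar, Ines.
Yago predeceased; the 1/4 allotted to Yago's branch passes to Yago's issue by representation.
The 1/4 is divided into 4 equal shares of 1/16 among Ursula, Graciela, Valentina, Teodoro.
Ursula is living and takes 1/16.
Graciela is living and takes 1/16.
Valentina predeceased; the 1/16 allotted to Valentina's branch passes to Valentina's issue by representation.
The 1/16 is divided into 3 equal shares of 1/48 among Alonso, Soledad, Beatriz.
Alonso is living and takes 1/48.
Soledad is living and takes 1/48.
Beatriz is living and takes 1/48.
Teodoro is living and takes 1/16.
Ximena is living and takes 1/4.
Pilar is living and takes 1/4.
Ines is living and takes 1/4.

Alonso 1/48; Beatriz 1/48; Graciela 1/16; Ines 1/4; Pilar 1/4; Soledad 1/48; Teodoro 1/16; Ursula 1/16; Ximena 1/4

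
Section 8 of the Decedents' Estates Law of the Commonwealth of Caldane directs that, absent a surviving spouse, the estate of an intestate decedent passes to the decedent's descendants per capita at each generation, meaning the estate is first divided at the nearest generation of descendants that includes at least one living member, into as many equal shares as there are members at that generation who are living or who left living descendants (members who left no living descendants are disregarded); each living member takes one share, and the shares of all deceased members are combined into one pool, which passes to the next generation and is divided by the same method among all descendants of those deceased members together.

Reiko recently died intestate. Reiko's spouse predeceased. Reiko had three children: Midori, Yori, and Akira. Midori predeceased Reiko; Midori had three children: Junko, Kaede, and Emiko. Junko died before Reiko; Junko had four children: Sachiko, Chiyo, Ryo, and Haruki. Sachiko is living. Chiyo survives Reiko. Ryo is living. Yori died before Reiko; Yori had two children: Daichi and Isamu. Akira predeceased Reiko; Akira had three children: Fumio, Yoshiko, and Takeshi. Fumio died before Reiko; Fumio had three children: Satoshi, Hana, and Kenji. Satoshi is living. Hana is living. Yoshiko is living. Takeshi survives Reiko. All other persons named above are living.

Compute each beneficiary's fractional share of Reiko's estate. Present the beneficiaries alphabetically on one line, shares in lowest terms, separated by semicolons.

There is no surviving spouse, so the entire estate passes to Reiko's descendants per capita at each generation.
No one at generation 1 (Midori, Yori, Akira) is living; moving to the next generation.
At generation 2 (Junko, Kaede, Emiko, Daichi, Isamu, Fumio, Yoshiko, Takeshi) there are 8 shares of (1)/8 = 1/8 each.
Living: Kaede, Emiko, Daichi, Isamu, Yoshiko, and Takeshi — each takes 1/8.
Deceased: Junko and Fumio. Their combined 1/4 is pooled and carried to generation 3.
At generation 3 (Sachiko, Chiyo, Ryo, Haruki, Satoshi, Hana, Kenji) there are 7 shares of (1/4)/7 = 1/28 each.
Living: Sachiko, Chiyo, Ryo, Haruki, Satoshi, Hana, and Kenji — each takes 1/28.

Chiyo 1/28; Daichi 1/8; Emiko 1/8; Hana 1/28; Haruki 1/28; Isamu 1/8; Kaede 1/8; Kenji 1/28; Ryo 1/28; Sachiko 1/28; Satoshi 1/28; Takeshi 1/8; Yoshiko 1/8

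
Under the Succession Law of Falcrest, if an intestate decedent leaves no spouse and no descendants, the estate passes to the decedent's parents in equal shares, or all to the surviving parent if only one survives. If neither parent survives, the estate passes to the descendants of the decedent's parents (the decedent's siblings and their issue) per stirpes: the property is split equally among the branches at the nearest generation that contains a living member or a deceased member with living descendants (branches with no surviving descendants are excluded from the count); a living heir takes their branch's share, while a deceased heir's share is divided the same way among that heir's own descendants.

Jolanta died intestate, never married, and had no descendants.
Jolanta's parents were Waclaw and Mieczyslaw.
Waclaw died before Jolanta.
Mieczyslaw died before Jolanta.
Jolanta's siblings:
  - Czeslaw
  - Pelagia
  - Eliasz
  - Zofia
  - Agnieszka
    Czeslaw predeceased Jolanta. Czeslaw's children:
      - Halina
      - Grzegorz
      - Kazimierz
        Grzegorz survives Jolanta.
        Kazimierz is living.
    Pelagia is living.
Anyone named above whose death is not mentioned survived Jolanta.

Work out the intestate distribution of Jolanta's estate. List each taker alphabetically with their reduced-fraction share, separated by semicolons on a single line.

Agnieszka 1/5; Eliasz 1/5; Grzegorz 1/15; Halina 1/15; Kazimierz 1/15; Pelagia 1/5; Zofia 1/5

Neither parent survives and there are no descendants, so the estate passes to Jolanta's siblings and their issue per stirpes.
The estate is divided into 5 equal shares of 1/5 among Czeslaw, Pelagia, Eliasz, Zofia, Agnieszka.
Czeslaw predeceased; the 1/5 allotted to Czeslaw's branch passes to Czeslaw's issue by representation.
The 1/5 is divided into 3 equal shares of 1/15 among Halina, Grzegorz, Kazimierz.
Halina is living and takes 1/15.
Grzegorz is living and takes 1/15.
Kazimierz is living and takes 1/15.
Pelagia is living and takes 1/5.
Eliasz is living and takes 1/5.
Zofia is living and takes 1/5.
Agnieszka is living and takes 1/5.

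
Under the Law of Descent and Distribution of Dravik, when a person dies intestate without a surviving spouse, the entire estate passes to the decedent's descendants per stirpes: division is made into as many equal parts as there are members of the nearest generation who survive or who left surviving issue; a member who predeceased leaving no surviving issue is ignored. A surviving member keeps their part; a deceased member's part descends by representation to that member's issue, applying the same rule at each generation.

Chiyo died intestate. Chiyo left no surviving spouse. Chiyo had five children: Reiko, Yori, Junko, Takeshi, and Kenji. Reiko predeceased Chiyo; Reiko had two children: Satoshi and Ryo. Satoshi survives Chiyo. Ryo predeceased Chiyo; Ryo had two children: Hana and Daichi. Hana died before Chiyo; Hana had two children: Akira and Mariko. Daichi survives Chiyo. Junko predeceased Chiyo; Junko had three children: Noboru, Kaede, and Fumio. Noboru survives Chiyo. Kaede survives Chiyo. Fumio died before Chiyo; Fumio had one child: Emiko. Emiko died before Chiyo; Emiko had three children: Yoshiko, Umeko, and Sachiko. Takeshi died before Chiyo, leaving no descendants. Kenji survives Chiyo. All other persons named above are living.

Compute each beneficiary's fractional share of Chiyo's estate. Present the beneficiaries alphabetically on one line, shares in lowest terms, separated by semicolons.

Akira 1/32; Daichi 1/16; Kaede 1/12; Kenji 1/4; Mariko 1/32; Noboru 1/12; Sachiko 1/36; Satoshi 1/8; Umeko 1/36; Yori 1/4; Yoshiko 1/36

There is no surviving spouse, so the entire estate passes to Chiyo's descendants per stirpes.
Takeshi left no surviving issue, so that branch lapses and is disregarded.
The estate is divided into 4 equal shares of 1/4 among Reiko, Yori, Junko, Kenji.
Reiko predeceased; the 1/4 allotted to Reiko's branch passes to Reiko's issue by representation.
The 1/4 is divided into 2 equal shares of 1/8 among Satoshi, Ryo.
Satoshi is living and takes 1/8.
Ryo predeceased; the 1/8 allotted to Ryo's branch passes to Ryo's issue by representation.
The 1/8 is divided into 2 equal shares of 1/16 among Hana, Daichi.
Hana predeceased; the 1/16 allotted to Hana's branch passes to Hana's issue by representation.
The 1/16 is divided into 2 equal shares of 1/32 among Akira, Mariko.
Akira is living and takes 1/32.
Mariko is living and takes 1/32.
Daichi is living and takes 1/16.
Yori is living and takes 1/4.
Junko predeceased; the 1/4 allotted to Junko's branch passes to Junko's issue by representation.
The 1/4 is divided into 3 equal shares of 1/12 among Noboru, Kaede, Fumio.
Noboru is living and takes 1/12.
Kaede is living and takes 1/12.
Fumio predeceased; the 1/12 allotted to Fumio's branch passes to Fumio's issue by representation.
Emiko's line is the sole branch at this level, so the full 1/12 passes to Emiko's issue by representation.
The 1/12 is divided into 3 equal shares of 1/36 among Yoshiko, Umeko, Sachiko.
Yoshiko is living and takes 1/36.
Umeko is living and takes 1/36.
Sachiko is living and takes 1/36.
Kenji is living and takes 1/4.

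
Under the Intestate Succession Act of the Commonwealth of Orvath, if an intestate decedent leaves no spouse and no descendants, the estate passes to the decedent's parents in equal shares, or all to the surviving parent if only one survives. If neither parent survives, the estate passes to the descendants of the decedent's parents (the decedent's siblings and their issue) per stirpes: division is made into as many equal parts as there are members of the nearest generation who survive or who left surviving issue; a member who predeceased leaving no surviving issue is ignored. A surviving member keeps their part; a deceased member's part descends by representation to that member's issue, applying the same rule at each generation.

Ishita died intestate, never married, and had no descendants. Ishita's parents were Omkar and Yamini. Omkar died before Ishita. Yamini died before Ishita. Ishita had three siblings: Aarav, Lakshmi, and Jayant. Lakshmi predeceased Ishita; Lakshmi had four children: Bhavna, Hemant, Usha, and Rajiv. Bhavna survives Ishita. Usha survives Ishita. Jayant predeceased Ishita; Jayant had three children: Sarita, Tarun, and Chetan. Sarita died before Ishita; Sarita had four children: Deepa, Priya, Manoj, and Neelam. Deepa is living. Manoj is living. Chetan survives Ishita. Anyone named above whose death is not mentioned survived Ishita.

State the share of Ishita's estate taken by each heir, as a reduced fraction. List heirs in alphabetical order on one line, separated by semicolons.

Neither parent survives and there are no descendants, so the estate passes to Ishita's siblings and their issue per stirpes.
The estate is divided into 3 equal shares of 1/3 among Aarav, Lakshmi, Jayant.
Aarav is living and takes 1/3.
Lakshmi predeceased; the 1/3 allotted to Lakshmi's branch passes to Lakshmi's issue by representation.
The 1/3 is divided into 4 equal shares of 1/12 among Bhavna, Hemant, Usha, Rajiv.
Bhavna is living and takes 1/12.
Hemant is living and takes 1/12.
Usha is living and takes 1/12.
Rajiv is living and takes 1/12.
Jayant predeceased; the 1/3 allotted to Jayant's branch passes to Jayant's issue by representation.
The 1/3 is divided into 3 equal shares of 1/9 among Sarita, Tarun, Chetan.
Sarita predeceased; the 1/9 allotted to Sarita's branch passes to Sarita's issue by representation.
The 1/9 is divided into 4 equal shares of 1/36 among Deepa, Priya, Manoj, Neelam.
Deepa is living and takes 1/36.
Priya is living and takes 1/36.
Manoj is living and takes 1/36.
Neelam is living and takes 1/36.
Tarun is living and takes 1/9.
Chetan is living and takes 1/9.

Aarav 1/3; Bhavna 1/12; Chetan 1/9; Deepa 1/36; Hemant 1/12; Manoj 1/36; Neelam 1/36; Priya 1/36; Rajiv 1/12; Tarun 1/9; Usha 1/12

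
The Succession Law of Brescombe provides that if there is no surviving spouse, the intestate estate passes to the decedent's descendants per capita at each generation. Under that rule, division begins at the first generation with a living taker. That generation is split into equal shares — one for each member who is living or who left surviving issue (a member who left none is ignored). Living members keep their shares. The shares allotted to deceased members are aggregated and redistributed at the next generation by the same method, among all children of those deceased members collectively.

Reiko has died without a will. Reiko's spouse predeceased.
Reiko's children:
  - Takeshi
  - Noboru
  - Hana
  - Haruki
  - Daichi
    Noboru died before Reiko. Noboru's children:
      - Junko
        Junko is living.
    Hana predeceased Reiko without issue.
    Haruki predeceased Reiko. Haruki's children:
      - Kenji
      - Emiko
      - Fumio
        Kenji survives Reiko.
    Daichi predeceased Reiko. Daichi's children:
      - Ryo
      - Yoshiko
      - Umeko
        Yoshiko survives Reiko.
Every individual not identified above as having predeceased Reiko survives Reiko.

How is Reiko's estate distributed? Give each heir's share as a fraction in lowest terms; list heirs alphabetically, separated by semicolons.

Emiko 3/28; Fumio 3/28; Junko 3/28; Kenji 3/28; Ryo 3/28; Takeshi 1/4; Umeko 3/28; Yoshiko 3/28

There is no surviving spouse, so the entire estate passes to Reiko's descendants per capita at each generation.
At generation 1 (Takeshi, Noboru, Haruki, Daichi) there are 4 shares of (1)/4 = 1/4 each.
Living: Takeshi — each takes 1/4.
Deceased: Noboru, Haruki, and Daichi. Their combined 3/4 is pooled and carried to generation 2.
At generation 2 (Junko, Kenji, Emiko, Fumio, Ryo, Yoshiko, Umeko) there are 7 shares of (3/4)/7 = 3/28 each.
Living: Junko, Kenji, Emiko, Fumio, Ryo, Yoshiko, and Umeko — each takes 3/28.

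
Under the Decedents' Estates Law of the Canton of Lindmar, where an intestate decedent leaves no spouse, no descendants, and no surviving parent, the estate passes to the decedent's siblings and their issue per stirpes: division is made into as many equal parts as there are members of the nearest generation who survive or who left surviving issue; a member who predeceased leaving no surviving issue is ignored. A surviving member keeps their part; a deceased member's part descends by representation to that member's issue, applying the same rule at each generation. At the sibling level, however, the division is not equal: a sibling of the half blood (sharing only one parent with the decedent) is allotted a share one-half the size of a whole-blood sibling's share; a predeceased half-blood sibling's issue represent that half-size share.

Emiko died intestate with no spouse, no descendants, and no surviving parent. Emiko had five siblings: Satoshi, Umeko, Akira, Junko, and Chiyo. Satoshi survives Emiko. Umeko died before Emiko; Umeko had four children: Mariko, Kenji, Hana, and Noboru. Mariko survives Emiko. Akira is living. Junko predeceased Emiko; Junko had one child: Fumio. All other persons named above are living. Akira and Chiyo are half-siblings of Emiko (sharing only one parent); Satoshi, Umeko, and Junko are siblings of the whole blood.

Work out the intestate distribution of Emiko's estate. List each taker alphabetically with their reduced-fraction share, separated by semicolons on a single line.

No spouse, descendants, or parent survives, so the estate passes to Emiko's siblings per stirpes.
Half-blood siblings count for one-half the weight of whole-blood siblings at the initial division.
Dividing 1 in proportion to weights (total weight 4): Satoshi (weight 1) → 1/4; Umeko (weight 1) → 1/4; Akira (weight 1/2) → 1/8; Junko (weight 1) → 1/4; Chiyo (weight 1/2) → 1/8.
Satoshi is living and takes 1/4.
Umeko predeceased; the 1/4 allotted to Umeko's branch passes to Umeko's issue by representation.
The 1/4 is divided into 4 equal shares of 1/16 among Mariko, Kenji, Hana, Noboru.
Mariko is living and takes 1/16.
Kenji is living and takes 1/16.
Hana is living and takes 1/16.
Noboru is living and takes 1/16.
Akira is living and takes 1/8.
Junko predeceased; the 1/4 allotted to Junko's branch passes to Junko's issue by representation.
Fumio is the sole taker at this level and receives the full 1/4.
Chiyo is living and takes 1/8.

Akira 1/8; Chiyo 1/8; Fumio 1/4; Hana 1/16; Kenji 1/16; Mariko 1/16; Noboru 1/16; Satoshi 1/4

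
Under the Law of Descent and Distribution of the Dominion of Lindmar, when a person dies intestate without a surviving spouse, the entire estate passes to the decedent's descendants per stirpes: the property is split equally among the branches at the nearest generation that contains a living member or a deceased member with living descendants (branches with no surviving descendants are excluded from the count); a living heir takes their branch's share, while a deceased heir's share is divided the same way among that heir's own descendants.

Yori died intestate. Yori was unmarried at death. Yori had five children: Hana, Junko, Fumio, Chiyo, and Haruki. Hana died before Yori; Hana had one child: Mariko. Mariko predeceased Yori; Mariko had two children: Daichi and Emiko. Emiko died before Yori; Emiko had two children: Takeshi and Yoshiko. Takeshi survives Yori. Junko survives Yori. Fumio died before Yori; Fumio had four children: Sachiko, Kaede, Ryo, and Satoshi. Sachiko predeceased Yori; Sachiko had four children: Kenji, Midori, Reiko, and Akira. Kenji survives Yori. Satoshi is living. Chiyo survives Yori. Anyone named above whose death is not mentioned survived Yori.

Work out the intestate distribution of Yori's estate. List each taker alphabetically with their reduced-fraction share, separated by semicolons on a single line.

Akira 1/80; Chiyo 1/5; Daichi 1/10; Haruki 1/5; Junko 1/5; Kaede 1/20; Kenji 1/80; Midori 1/80; Reiko 1/80; Ryo 1/20; Satoshi 1/20; Takeshi 1/20; Yoshiko 1/20

There is no surviving spouse, so the entire estate passes to Yori's descendants per stirpes.
The estate is divided into 5 equal shares of 1/5 among Hana, Junko, Fumio, Chiyo, Haruki.
Hana predeceased; the 1/5 allotted to Hana's branch passes to Hana's issue by representation.
Mariko's line is the sole branch at this level, so the full 1/5 passes to Mariko's issue by representation.
The 1/5 is divided into 2 equal shares of 1/10 among Daichi, Emiko.
Daichi is living and takes 1/10.
Emiko predeceased; the 1/10 allotted to Emiko's branch passes to Emiko's issue by representation.
The 1/10 is divided into 2 equal shares of 1/20 among Takeshi, Yoshiko.
Takeshi is living and takes 1/20.
Yoshiko is living and takes 1/20.
Junko is living and takes 1/5.
Fumio predeceased; the 1/5 allotted to Fumio's branch passes to Fumio's issue by representation.
The 1/5 is divided into 4 equal shares of 1/20 among Sachiko, Kaede, Ryo, Satoshi.
Sachiko predeceased; the 1/20 allotted to Sachiko's branch passes to Sachiko's issue by representation.
The 1/20 is divided into 4 equal shares of 1/80 among Kenji, Midori, Reiko, Akira.
Kenji is living and takes 1/80.
Midori is living and takes 1/80.
Reiko is living and takes 1/80.
Akira is living and takes 1/80.
Kaede is living and takes 1/20.
Ryo is living and takes 1/20.
Satoshi is living and takes 1/20.
Chiyo is living and takes 1/5.
Haruki is living and takes 1/5.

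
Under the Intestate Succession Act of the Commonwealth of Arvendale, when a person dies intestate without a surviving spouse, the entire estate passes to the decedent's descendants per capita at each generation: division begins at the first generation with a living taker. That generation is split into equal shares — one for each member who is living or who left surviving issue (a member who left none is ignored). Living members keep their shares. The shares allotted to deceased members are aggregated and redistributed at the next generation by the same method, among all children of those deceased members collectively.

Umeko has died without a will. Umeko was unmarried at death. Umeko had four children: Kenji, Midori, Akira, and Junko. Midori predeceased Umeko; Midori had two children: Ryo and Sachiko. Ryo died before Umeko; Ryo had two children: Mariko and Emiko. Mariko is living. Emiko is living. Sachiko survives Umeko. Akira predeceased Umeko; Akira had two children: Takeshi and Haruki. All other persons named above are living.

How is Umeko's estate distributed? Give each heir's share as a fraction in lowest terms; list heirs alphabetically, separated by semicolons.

There is no surviving spouse, so the entire estate passes to Umeko's descendants per capita at each generation.
At generation 1 (Kenji, Midori, Akira, Junko) there are 4 shares of (1)/4 = 1/4 each.
Living: Kenji and Junko — each takes 1/4.
Deceased: Midori and Akira. Their combined 1/2 is pooled and carried to generation 2.
At generation 2 (Ryo, Sachiko, Takeshi, Haruki) there are 4 shares of (1/2)/4 = 1/8 each.
Living: Sachiko, Takeshi, and Haruki — each takes 1/8.
Deceased: Ryo. That 1/8 share is carried to generation 3.
At generation 3 (Mariko, Emiko) there are 2 shares of (1/8)/2 = 1/16 each.
Living: Mariko and Emiko — each takes 1/16.

Emiko 1/16; Haruki 1/8; Junko 1/4; Kenji 1/4; Mariko 1/16; Sachiko 1/8; Takeshi 1/8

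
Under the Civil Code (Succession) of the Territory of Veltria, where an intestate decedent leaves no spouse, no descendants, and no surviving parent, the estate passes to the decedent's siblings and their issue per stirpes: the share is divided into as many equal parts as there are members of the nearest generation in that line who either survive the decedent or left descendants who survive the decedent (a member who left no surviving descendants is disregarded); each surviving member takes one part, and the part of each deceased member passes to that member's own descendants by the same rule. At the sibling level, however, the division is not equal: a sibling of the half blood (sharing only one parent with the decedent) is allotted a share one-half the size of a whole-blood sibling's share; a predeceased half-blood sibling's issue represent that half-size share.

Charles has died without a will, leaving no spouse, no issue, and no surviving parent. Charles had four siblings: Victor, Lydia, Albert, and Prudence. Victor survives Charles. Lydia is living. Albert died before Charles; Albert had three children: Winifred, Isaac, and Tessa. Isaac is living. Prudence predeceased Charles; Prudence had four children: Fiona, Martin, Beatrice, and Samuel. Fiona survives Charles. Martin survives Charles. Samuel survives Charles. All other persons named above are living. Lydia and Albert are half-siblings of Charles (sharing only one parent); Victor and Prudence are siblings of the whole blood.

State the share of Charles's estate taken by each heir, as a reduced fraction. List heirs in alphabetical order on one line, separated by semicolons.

No spouse, descendants, or parent survives, so the estate passes to Charles's siblings per stirpes.
Half-blood siblings count for one-half the weight of whole-blood siblings at the initial division.
Dividing 1 in proportion to weights (total weight 3): Victor (weight 1) → 1/3; Lydia (weight 1/2) → 1/6; Albert (weight 1/2) → 1/6; Prudence (weight 1) → 1/3.
Victor is living and takes 1/3.
Lydia is living and takes 1/6.
Albert predeceased; the 1/6 allotted to Albert's branch passes to Albert's issue by representation.
The 1/6 is divided into 3 equal shares of 1/18 among Winifred, Isaac, Tessa.
Winifred is living and takes 1/18.
Isaac is living and takes 1/18.
Tessa is living and takes 1/18.
Prudence predeceased; the 1/3 allotted to Prudence's branch passes to Prudence's issue by representation.
The 1/3 is divided into 4 equal shares of 1/12 among Fiona, Martin, Beatrice, Samuel.
Fiona is living and takes 1/12.
Martin is living and takes 1/12.
Beatrice is living and takes 1/12.
Samuel is living and takes 1/12.

Beatrice 1/12; Fiona 1/12; Isaac 1/18; Lydia 1/6; Martin 1/12; Samuel 1/12; Tessa 1/18; Victor 1/3; Winifred 1/18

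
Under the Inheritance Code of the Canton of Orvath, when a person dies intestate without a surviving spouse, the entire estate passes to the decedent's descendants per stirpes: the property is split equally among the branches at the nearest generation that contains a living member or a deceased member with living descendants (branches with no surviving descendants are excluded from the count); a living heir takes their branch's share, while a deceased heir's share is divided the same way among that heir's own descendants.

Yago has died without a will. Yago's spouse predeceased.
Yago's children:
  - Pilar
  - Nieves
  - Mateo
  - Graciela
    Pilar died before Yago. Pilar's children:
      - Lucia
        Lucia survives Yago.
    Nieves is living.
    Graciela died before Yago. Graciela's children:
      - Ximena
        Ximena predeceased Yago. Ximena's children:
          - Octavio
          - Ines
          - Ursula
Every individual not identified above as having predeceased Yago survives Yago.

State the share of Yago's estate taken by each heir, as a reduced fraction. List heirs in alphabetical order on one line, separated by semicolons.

Ines 1/12; Lucia 1/4; Mateo 1/4; Nieves 1/4; Octavio 1/12; Ursula 1/12

There is no surviving spouse, so the entire estate passes to Yago's descendants per stirpes.
The estate is divided into 4 equal shares of 1/4 among Pilar, Nieves, Mateo, Graciela.
Pilar predeceased; the 1/4 allotted to Pilar's branch passes to Pilar's issue by representation.
Lucia is the sole taker at this level and receives the full 1/4.
Nieves is living and takes 1/4.
Mateo is living and takes 1/4.
Graciela predeceased; the 1/4 allotted to Graciela's branch passes to Graciela's issue by representation.
Ximena's line is the sole branch at this level, so the full 1/4 passes to Ximena's issue by representation.
The 1/4 is divided into 3 equal shares of 1/12 among Octavio, Ines, Ursula.
Octavio is living and takes 1/12.
Ines is living and takes 1/12.
Ursula is living and takes 1/12.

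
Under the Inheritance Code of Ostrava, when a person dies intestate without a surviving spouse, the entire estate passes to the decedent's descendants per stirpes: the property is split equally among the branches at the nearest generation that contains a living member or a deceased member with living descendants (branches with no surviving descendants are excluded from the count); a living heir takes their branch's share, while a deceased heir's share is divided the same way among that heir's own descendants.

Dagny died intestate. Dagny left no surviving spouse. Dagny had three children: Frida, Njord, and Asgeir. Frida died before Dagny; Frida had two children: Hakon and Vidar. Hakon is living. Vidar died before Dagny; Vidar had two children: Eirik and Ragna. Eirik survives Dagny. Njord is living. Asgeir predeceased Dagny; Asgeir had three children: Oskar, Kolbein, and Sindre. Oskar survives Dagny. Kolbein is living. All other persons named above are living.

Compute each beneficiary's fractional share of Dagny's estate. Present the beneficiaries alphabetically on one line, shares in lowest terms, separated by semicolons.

There is no surviving spouse, so the entire estate passes to Dagny's descendants per stirpes.
The estate is divided into 3 equal shares of 1/3 among Frida, Njord, Asgeir.
Frida predeceased; the 1/3 allotted to Frida's branch passes to Frida's issue by representation.
The 1/3 is divided into 2 equal shares of 1/6 among Hakon, Vidar.
Hakon is living and takes 1/6.
Vidar predeceased; the 1/6 allotted to Vidar's branch passes to Vidar's issue by representation.
The 1/6 is divided into 2 equal shares of 1/12 among Eirik, Ragna.
Eirik is living and takes 1/12.
Ragna is living and takes 1/12.
Njord is living and takes 1/3.
Asgeir predeceased; the 1/3 allotted to Asgeir's branch passes to Asgeir's issue by representation.
The 1/3 is divided into 3 equal shares of 1/9 among Oskar, Kolbein, Sindre.
Oskar is living and takes 1/9.
Kolbein is living and takes 1/9.
Sindre is living and takes 1/9.

Eirik 1/12; Hakon 1/6; Kolbein 1/9; Njord 1/3; Oskar 1/9; Ragna 1/12; Sindre 1/9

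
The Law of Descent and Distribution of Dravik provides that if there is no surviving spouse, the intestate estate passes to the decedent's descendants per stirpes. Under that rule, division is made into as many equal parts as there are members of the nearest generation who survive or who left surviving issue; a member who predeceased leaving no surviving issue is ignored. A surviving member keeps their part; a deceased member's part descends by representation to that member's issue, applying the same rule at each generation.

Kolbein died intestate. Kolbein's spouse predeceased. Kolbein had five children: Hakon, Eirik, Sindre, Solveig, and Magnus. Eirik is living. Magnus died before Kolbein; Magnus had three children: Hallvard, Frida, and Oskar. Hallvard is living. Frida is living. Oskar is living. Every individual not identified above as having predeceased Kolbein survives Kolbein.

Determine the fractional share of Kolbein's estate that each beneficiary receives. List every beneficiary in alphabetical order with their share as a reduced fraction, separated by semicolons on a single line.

Eirik 1/5; Frida 1/15; Hakon 1/5; Hallvard 1/15; Oskar 1/15; Sindre 1/5; Solveig 1/5

There is no surviving spouse, so the entire estate passes to Kolbein's descendants per stirpes.
The estate is divided into 5 equal shares of 1/5 among Hakon, Eirik, Sindre, Solveig, Magnus.
Hakon is living and takes 1/5.
Eirik is living and takes 1/5.
Sindre is living and takes 1/5.
Solveig is living and takes 1/5.
Magnus predeceased; the 1/5 allotted to Magnus's branch passes to Magnus's issue by representation.
The 1/5 is divided into 3 equal shares of 1/15 among Hallvard, Frida, Oskar.
Hallvard is living and takes 1/15.
Frida is living and takes 1/15.
Oskar is living and takes 1/15.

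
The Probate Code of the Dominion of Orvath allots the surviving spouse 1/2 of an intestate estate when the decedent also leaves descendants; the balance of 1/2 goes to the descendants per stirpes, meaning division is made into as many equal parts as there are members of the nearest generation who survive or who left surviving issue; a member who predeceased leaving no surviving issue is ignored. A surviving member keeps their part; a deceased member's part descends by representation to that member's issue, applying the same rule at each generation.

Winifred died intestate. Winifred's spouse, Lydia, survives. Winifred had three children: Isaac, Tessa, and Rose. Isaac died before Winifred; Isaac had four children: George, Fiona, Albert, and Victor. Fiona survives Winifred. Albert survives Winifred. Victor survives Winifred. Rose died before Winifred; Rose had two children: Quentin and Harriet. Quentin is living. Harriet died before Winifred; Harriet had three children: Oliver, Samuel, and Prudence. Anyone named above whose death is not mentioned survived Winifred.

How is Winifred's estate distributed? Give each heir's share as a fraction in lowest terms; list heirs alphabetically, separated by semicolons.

Lydia, as surviving spouse, takes 1/2.
The remaining 1/2 passes to Winifred's descendants per stirpes.
The 1/2 is divided into 3 equal shares of 1/6 among Isaac, Tessa, Rose.
Isaac predeceased; the 1/6 allotted to Isaac's branch passes to Isaac's issue by representation.
The 1/6 is divided into 4 equal shares of 1/24 among George, Fiona, Albert, Victor.
George is living and takes 1/24.
Fiona is living and takes 1/24.
Albert is living and takes 1/24.
Victor is living and takes 1/24.
Tessa is living and takes 1/6.
Rose predeceased; the 1/6 allotted to Rose's branch passes to Rose's issue by representation.
The 1/6 is divided into 2 equal shares of 1/12 among Quentin, Harriet.
Quentin is living and takes 1/12.
Harriet predeceased; the 1/12 allotted to Harriet's branch passes to Harriet's issue by representation.
The 1/12 is divided into 3 equal shares of 1/36 among Oliver, Samuel, Prudence.
Oliver is living and takes 1/36.
Samuel is living and takes 1/36.
Prudence is living and takes 1/36.

Albert 1/24; Fiona 1/24; George 1/24; Lydia 1/2; Oliver 1/36; Prudence 1/36; Quentin 1/12; Samuel 1/36; Tessa 1/6; Victor 1/24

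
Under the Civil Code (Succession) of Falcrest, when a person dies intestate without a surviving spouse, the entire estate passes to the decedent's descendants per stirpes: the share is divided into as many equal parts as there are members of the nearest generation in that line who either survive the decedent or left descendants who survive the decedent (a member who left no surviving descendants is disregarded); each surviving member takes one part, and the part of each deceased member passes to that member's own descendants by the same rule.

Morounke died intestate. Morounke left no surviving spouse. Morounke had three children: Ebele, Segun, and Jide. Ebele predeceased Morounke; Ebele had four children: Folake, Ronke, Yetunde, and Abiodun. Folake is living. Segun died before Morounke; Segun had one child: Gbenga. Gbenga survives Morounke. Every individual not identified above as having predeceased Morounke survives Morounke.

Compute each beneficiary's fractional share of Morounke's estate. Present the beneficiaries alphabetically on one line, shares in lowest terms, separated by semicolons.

Abiodun 1/12; Folake 1/12; Gbenga 1/3; Jide 1/3; Ronke 1/12; Yetunde 1/12

There is no surviving spouse, so the entire estate passes to Morounke's descendants per stirpes.
The estate is divided into 3 equal shares of 1/3 among Ebele, Segun, Jide.
Ebele predeceased; the 1/3 allotted to Ebele's branch passes to Ebele's issue by representation.
The 1/3 is divided into 4 equal shares of 1/12 among Folake, Ronke, Yetunde, Abiodun.
Folake is living and takes 1/12.
Ronke is living and takes 1/12.
Yetunde is living and takes 1/12.
Abiodun is living and takes 1/12.
Segun predeceased; the 1/3 allotted to Segun's branch passes to Segun's issue by representation.
Gbenga is the sole taker at this level and receives the full 1/3.
Jide is living and takes 1/3.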